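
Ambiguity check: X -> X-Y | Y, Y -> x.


precedence layered via separate nonterminal Y: deterministic
Unambiguous


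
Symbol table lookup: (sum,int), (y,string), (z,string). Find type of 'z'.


Lookup 'z' → type string


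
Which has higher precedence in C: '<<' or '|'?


'<<' is shift (level 8); '|' is bitwise OR (level 3)
Higher level binds tighter
'<<' has higher precedence than '|'


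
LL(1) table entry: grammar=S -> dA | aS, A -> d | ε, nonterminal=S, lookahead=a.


For [S, a]: 'a' ∈ FIRST(aS)
Entry: S -> aS


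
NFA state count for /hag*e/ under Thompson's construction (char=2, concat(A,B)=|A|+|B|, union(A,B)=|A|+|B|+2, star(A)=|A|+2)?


Syntax tree has 4 char leaf(s), 0 union(s), 1 star(s)
chars contribute 4×2 = 8; each union adds +2; each star adds +2
Total: 8 + 0 + 2 = 10 states


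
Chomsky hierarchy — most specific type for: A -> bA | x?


Right-linear: every RHS is a terminal or a terminal followed by one nonterminal
Classification: Type 3 (Regular)


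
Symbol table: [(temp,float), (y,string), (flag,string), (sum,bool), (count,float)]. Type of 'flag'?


Lookup 'flag' → type string


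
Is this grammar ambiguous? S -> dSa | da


balanced d^n…a^n: each string has a unique parse
Unambiguous


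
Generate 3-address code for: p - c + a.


Break into single-operator statements:
t1 = p - c
t2 = t1 + a


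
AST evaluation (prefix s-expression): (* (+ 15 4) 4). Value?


Evaluate inner: (+ 15 4) = 19
Evaluate root: (* 19 4) = 76
Result: 76


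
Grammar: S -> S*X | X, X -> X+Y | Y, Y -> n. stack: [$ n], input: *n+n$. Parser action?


'n' on top is the handle for Y -> n
Action: reduce (Y -> n)


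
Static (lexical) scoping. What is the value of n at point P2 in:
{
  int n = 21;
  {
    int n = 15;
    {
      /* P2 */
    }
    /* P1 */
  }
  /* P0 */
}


P2's block does not declare n; resolves to the enclosing declaration at depth 1
n = 15


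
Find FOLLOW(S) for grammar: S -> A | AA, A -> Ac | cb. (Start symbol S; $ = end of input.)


$ ∈ FOLLOW(S). For each A -> αBβ: add FIRST(β)\{ε} to FOLLOW(B); if β nullable, add FOLLOW(A).
FOLLOW(S) = {$}


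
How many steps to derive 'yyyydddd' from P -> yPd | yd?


Derivation: P => yPd => yyPdd => yyyPddd => yyyydddd
Steps: 4


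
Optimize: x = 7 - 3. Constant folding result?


7 - 3 = 4 at compile time
Optimized: x = 4


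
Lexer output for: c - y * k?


Scan left to right, longest-match per lexeme
Tokens: ID(c), OP(-), ID(y), OP(*), ID(k)


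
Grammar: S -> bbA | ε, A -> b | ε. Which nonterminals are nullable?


A nonterminal is nullable iff some alternative derives ε (directly, or every symbol in it is nullable)
Nullable: {A, S}


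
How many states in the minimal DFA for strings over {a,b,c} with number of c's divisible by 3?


Track (count of c) mod 3: states 0..2, accept at 0
Minimal DFA: 3 states


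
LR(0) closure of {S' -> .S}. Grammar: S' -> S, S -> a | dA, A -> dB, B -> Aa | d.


Start: S' -> .S
For each item with dot before a nonterminal B, add B -> .γ for every B-production
Closure: [S' -> .S, S -> .a, S -> .dA]


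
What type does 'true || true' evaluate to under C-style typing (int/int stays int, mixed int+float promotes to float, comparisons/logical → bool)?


Operand types: bool || bool
Rule: logical operators take bool operands and yield bool
Result type: bool


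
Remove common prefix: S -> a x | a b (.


Common prefix: 'a'
Factored: S -> a S', S' -> x | b (


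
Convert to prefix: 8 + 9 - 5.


left-to-right (same/higher precedence on left): tree is (- (+ 8 9) 5)
Prefix: - + 8 9 5


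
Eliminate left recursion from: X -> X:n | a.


Left-recursive alternatives: X:n; non-recursive: a
Introduce X': X -> aX', X' -> :nX' | ε


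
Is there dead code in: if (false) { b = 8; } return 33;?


condition is constant false, so the whole block is unreachable
Dead: 'if (false) { b = 8; }'


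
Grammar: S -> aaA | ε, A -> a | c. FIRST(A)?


Per alternative of A: FIRST(a) = {a}; FIRST(c) = {c}
FIRST(A) = {a, c}


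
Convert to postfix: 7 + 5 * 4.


* has higher precedence, evaluate 5*4 first
Postfix: 7 5 4 * +


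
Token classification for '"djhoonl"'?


Pattern: double-quoted sequence
Type: STRING_LITERAL


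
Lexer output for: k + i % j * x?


Scan left to right, longest-match per lexeme
Tokens: ID(k), OP(+), ID(i), OP(%), ID(j), OP(*), ID(x)


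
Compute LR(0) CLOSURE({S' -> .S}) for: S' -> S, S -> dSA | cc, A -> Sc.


Start: S' -> .S
For each item with dot before a nonterminal B, add B -> .γ for every B-production
Closure: [S' -> .S, S -> .dSA, S -> .cc]


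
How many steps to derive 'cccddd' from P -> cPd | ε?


Derivation: P => cPd => ccPdd => cccPddd => cccddd
Steps: 4


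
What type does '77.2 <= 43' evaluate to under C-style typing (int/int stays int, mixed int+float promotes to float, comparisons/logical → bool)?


Operand types: float <= int
Rule: comparison yields bool
Result type: bool


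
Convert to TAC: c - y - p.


Break into single-operator statements:
t1 = c - y
t2 = t1 - p


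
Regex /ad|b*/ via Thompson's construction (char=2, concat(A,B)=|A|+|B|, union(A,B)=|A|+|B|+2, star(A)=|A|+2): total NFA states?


Syntax tree has 3 char leaf(s), 1 union(s), 1 star(s)
chars contribute 3×2 = 6; each union adds +2; each star adds +2
Total: 6 + 2 + 2 = 10 states


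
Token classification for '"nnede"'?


Pattern: double-quoted sequence
Type: STRING_LITERAL


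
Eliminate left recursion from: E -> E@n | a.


Left-recursive alternatives: E@n; non-recursive: a
Introduce E': E -> aE', E' -> @nE' | ε


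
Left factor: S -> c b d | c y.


Common prefix: 'c'
Factored: S -> c S', S' -> b d | y


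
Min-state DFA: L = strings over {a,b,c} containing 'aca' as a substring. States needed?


KMP-style automaton: 3 progress states + 1 absorbing accept = 4
Minimal DFA: 4 states


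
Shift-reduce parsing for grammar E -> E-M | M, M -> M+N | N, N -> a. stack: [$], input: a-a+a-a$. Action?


no handle on stack; shift 'a'
Action: shift


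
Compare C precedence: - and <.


'-' is additive (level 9); '<' is relational (level 7)
Higher level binds tighter
'-' has higher precedence than '<'


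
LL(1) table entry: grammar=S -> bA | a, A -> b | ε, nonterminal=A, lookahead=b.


For [A, b]: 'b' ∈ FIRST(b)
Entry: A -> b


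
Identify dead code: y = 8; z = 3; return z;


y is assigned but never read
Dead: 'y = 8'


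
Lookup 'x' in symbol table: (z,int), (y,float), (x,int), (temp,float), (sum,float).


Lookup 'x' → type int


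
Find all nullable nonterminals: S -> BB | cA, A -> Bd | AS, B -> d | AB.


A nonterminal is nullable iff some alternative derives ε (directly, or every symbol in it is nullable)
Nullable: {}


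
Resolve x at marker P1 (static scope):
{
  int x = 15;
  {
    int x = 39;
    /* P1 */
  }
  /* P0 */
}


x declared in the same block as P1
x = 39


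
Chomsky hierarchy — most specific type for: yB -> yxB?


LHS has context (more than one symbol) and |LHS| ≤ |RHS|
Classification: Type 1 (Context-Sensitive)


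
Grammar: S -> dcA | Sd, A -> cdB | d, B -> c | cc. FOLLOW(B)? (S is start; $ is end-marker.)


$ ∈ FOLLOW(S). For each A -> αBβ: add FIRST(β)\{ε} to FOLLOW(B); if β nullable, add FOLLOW(A).
FOLLOW(B) = {$, d}


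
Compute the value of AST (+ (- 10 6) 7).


Evaluate inner: (- 10 6) = 4
Evaluate root: (+ 4 7) = 11
Result: 11


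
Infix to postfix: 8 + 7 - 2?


Left to right (same or higher precedence on left)
Postfix: 8 7 + 2 -


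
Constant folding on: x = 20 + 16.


20 + 16 = 36 at compile time
Optimized: x = 36


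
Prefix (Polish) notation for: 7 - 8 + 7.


left-to-right (same/higher precedence on left): tree is (+ (- 7 8) 7)
Prefix: + - 7 8 7


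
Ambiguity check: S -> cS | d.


right-linear, alternatives start with distinct terminals 'c' vs 'd': unique leftmost derivation
Unambiguous


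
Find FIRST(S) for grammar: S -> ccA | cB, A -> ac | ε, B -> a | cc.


Per alternative of S: FIRST(ccA) = {c}; FIRST(cB) = {c}
FIRST(S) = {c}


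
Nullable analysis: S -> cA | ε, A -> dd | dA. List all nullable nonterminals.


A nonterminal is nullable iff some alternative derives ε (directly, or every symbol in it is nullable)
Nullable: {S}


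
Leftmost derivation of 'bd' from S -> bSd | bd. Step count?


Derivation: S => bd
Steps: 1


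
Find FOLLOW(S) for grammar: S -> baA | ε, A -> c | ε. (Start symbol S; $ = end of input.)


$ ∈ FOLLOW(S). For each A -> αBβ: add FIRST(β)\{ε} to FOLLOW(B); if β nullable, add FOLLOW(A).
FOLLOW(S) = {$}


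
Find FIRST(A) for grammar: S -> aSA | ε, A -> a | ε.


Per alternative of A: FIRST(a) = {a}; FIRST(ε) = {ε}
FIRST(A) = {a, ε}


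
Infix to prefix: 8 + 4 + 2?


left-to-right (same/higher precedence on left): tree is (+ (+ 8 4) 2)
Prefix: + + 8 4 2


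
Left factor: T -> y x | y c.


Common prefix: 'y'
Factored: T -> y T', T' -> x | c


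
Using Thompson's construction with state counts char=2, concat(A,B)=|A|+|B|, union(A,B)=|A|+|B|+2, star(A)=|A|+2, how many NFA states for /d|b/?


Syntax tree has 2 char leaf(s), 1 union(s), 0 star(s)
chars contribute 2×2 = 4; each union adds +2; each star adds +2
Total: 4 + 2 + 0 = 6 states


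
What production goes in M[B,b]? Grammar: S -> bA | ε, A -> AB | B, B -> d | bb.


For [B, b]: 'b' ∈ FIRST(bb)
Entry: B -> bb


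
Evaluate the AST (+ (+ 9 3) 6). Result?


Evaluate inner: (+ 9 3) = 12
Evaluate root: (+ 12 6) = 18
Result: 18


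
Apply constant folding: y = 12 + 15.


12 + 15 = 27 at compile time
Optimized: y = 27


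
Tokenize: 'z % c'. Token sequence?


Scan left to right, longest-match per lexeme
Tokens: ID(z), OP(%), ID(c)


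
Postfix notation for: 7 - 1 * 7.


* has higher precedence, evaluate 1*7 first
Postfix: 7 1 7 * -


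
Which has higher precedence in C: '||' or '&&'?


'&&' is logical AND (level 2); '||' is logical OR (level 1)
Higher level binds tighter
'&&' has higher precedence than '||'


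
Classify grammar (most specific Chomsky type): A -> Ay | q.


Left-linear: every RHS is a terminal or one nonterminal followed by a terminal
Classification: Type 3 (Regular)


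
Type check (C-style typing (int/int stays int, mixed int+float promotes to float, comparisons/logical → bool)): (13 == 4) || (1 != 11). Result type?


Operand types: bool || bool
Rule: logical operators take bool operands and yield bool
Result type: bool


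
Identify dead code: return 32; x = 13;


statement follows a return and is unreachable
Dead: 'x = 13'


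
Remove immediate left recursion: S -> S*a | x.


Left-recursive alternatives: S*a; non-recursive: x
Introduce S': S -> xS', S' -> *aS' | ε


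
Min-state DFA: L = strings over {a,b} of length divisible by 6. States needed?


Track length mod 6: states 0..5, accept at 0
Minimal DFA: 6 states


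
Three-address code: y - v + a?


Break into single-operator statements:
t1 = y - v
t2 = t1 + a


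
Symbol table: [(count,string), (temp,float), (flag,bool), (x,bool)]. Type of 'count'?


Lookup 'count' → type string


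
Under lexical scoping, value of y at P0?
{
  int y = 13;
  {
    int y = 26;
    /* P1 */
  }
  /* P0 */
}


y declared in the same block as P0
y = 13


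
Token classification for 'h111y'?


Pattern: letter/underscore followed by alphanumerics, not a keyword
Type: IDENTIFIER


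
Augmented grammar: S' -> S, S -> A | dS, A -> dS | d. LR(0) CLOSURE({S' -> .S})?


Start: S' -> .S
For each item with dot before a nonterminal B, add B -> .γ for every B-production
Closure: [S' -> .S, S -> .A, S -> .dS, A -> .dS, A -> .d]


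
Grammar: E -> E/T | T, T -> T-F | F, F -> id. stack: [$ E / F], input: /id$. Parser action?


'F' (not preceded by T-) is the handle for T -> F
Action: reduce (T -> F)


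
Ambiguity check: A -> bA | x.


right-linear, alternatives start with distinct terminals 'b' vs 'x': unique leftmost derivation
Unambiguous


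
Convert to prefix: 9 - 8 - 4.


left-to-right (same/higher precedence on left): tree is (- (- 9 8) 4)
Prefix: - - 9 8 4


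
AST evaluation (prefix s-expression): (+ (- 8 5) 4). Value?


Evaluate inner: (- 8 5) = 3
Evaluate root: (+ 3 4) = 7
Result: 7


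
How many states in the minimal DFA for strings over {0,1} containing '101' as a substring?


KMP-style automaton: 3 progress states + 1 absorbing accept = 4
Minimal DFA: 4 states


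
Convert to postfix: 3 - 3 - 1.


Left to right (same or higher precedence on left)
Postfix: 3 3 - 1 -


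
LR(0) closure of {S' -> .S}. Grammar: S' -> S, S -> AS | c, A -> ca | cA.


Start: S' -> .S
For each item with dot before a nonterminal B, add B -> .γ for every B-production
Closure: [S' -> .S, S -> .AS, S -> .c, A -> .ca, A -> .cA]


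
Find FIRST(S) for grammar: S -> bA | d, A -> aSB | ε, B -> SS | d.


Per alternative of S: FIRST(bA) = {b}; FIRST(d) = {d}
FIRST(S) = {b, d}


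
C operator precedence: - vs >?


'-' is additive (level 9); '>' is relational (level 7)
Higher level binds tighter
'-' has higher precedence than '>'


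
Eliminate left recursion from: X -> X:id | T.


Left-recursive alternatives: X:id; non-recursive: T
Introduce X': X -> TX', X' -> :idX' | ε


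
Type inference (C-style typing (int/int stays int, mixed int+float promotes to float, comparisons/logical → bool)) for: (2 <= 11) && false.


Operand types: bool && bool
Rule: logical operators take bool operands and yield bool
Result type: bool


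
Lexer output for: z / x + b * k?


Scan left to right, longest-match per lexeme
Tokens: ID(z), OP(/), ID(x), OP(+), ID(b), OP(*), ID(k)


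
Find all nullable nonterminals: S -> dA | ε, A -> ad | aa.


A nonterminal is nullable iff some alternative derives ε (directly, or every symbol in it is nullable)
Nullable: {S}


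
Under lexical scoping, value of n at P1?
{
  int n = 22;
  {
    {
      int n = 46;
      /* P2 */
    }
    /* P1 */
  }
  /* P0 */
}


P1's block does not declare n; resolves to the enclosing declaration at depth 0
n = 22


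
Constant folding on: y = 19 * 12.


19 * 12 = 228 at compile time
Optimized: y = 228


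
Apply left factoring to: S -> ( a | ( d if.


Common prefix: '('
Factored: S -> ( S', S' -> a | d if


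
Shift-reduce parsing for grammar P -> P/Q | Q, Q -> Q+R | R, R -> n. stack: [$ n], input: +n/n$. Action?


'n' on top is the handle for R -> n
Action: reduce (R -> n)


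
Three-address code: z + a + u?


Break into single-operator statements:
t1 = z + a
t2 = t1 + u


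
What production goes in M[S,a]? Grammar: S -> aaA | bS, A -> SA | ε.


For [S, a]: 'a' ∈ FIRST(aaA)
Entry: S -> aaA


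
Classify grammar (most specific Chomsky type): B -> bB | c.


Right-linear: every RHS is a terminal or a terminal followed by one nonterminal
Classification: Type 3 (Regular)


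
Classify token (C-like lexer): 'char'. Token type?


Pattern: reserved word
Type: KEYWORD


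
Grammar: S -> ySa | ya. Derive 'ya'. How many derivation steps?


Derivation: S => ya
Steps: 1


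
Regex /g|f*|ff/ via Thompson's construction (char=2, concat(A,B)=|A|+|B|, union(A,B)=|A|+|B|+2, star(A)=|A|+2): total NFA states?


Syntax tree has 4 char leaf(s), 2 union(s), 1 star(s)
chars contribute 4×2 = 8; each union adds +2; each star adds +2
Total: 8 + 4 + 2 = 14 states


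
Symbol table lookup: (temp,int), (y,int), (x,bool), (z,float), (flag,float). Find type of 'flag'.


Lookup 'flag' → type float


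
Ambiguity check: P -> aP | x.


right-linear, alternatives start with distinct terminals 'a' vs 'x': unique leftmost derivation
Unambiguous


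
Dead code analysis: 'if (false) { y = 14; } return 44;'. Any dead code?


condition is constant false, so the whole block is unreachable
Dead: 'if (false) { y = 14; }'


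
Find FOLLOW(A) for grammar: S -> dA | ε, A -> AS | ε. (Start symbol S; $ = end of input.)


$ ∈ FOLLOW(S). For each A -> αBβ: add FIRST(β)\{ε} to FOLLOW(B); if β nullable, add FOLLOW(A).
FOLLOW(A) = {$, d}


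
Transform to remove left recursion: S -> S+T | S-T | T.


Left-recursive alternatives: S+T, S-T; non-recursive: T
Introduce S': S -> TS', S' -> +TS' | -TS' | ε


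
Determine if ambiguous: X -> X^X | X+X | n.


'n^n+n' has two parse trees (no precedence encoded between ^ and +)
Ambiguous


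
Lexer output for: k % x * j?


Scan left to right, longest-match per lexeme
Tokens: ID(k), OP(%), ID(x), OP(*), ID(j)


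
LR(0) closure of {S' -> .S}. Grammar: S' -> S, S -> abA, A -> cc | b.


Start: S' -> .S
For each item with dot before a nonterminal B, add B -> .γ for every B-production
Closure: [S' -> .S, S -> .abA]


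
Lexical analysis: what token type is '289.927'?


Pattern: digits with a decimal point
Type: FLOAT_LITERAL


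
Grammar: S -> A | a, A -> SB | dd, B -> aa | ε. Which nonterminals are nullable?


A nonterminal is nullable iff some alternative derives ε (directly, or every symbol in it is nullable)
Nullable: {B}


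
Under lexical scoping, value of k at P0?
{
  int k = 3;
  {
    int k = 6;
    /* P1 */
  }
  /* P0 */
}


k declared in the same block as P0
k = 3


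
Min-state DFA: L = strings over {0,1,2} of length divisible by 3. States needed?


Track length mod 3: states 0..2, accept at 0
Minimal DFA: 3 states


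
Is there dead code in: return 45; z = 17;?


statement follows a return and is unreachable
Dead: 'z = 17'


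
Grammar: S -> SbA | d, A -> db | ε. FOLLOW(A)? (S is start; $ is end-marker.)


$ ∈ FOLLOW(S). For each A -> αBβ: add FIRST(β)\{ε} to FOLLOW(B); if β nullable, add FOLLOW(A).
FOLLOW(A) = {$, b}


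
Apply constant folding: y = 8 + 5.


8 + 5 = 13 at compile time
Optimized: y = 13


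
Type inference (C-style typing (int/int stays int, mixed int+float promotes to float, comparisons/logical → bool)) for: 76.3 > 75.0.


Operand types: float > float
Rule: comparison yields bool
Result type: bool


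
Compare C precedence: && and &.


'&' is bitwise AND (level 5); '&&' is logical AND (level 2)
Higher level binds tighter
'&' has higher precedence than '&&'


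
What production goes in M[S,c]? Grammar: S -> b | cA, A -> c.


For [S, c]: 'c' ∈ FIRST(cA)
Entry: S -> cA


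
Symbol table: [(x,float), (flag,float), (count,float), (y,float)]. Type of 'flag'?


Lookup 'flag' → type float


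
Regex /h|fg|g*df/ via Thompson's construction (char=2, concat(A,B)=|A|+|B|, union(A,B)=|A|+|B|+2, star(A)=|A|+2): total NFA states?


Syntax tree has 6 char leaf(s), 2 union(s), 1 star(s)
chars contribute 6×2 = 12; each union adds +2; each star adds +2
Total: 12 + 4 + 2 = 18 states


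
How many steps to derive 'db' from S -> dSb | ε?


Derivation: S => dSb => db
Steps: 2


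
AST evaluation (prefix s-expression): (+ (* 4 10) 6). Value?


Evaluate inner: (* 4 10) = 40
Evaluate root: (+ 40 6) = 46
Result: 46


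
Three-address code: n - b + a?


Break into single-operator statements:
t1 = n - b
t2 = t1 + a


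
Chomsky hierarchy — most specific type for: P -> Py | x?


Left-linear: every RHS is a terminal or one nonterminal followed by a terminal
Classification: Type 3 (Regular)


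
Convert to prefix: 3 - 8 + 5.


left-to-right (same/higher precedence on left): tree is (+ (- 3 8) 5)
Prefix: + - 3 8 5


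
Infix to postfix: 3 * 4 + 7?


Left to right (same or higher precedence on left)
Postfix: 3 4 * 7 +


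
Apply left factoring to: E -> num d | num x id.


Common prefix: 'num'
Factored: E -> num E', E' -> d | x id


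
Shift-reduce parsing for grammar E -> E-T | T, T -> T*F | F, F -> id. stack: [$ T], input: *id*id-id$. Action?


shift '*' to continue T -> T*F
Action: shift


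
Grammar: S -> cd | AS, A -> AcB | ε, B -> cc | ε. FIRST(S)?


Per alternative of S: FIRST(cd) = {c}; FIRST(AS) = {c}
FIRST(S) = {c}


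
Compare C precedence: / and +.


'/' is multiplicative (level 10); '+' is additive (level 9)
Higher level binds tighter
'/' has higher precedence than '+'


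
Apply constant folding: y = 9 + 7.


9 + 7 = 16 at compile time
Optimized: y = 16


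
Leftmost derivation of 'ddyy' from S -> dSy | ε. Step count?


Derivation: S => dSy => ddSyy => ddyy
Steps: 3


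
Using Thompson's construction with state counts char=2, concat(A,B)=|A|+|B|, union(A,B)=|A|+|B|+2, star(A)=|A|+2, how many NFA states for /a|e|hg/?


Syntax tree has 4 char leaf(s), 2 union(s), 0 star(s)
chars contribute 4×2 = 8; each union adds +2; each star adds +2
Total: 8 + 4 + 0 = 12 states


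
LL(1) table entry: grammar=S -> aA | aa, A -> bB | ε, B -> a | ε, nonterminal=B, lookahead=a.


For [B, a]: 'a' ∈ FIRST(a)
Entry: B -> a


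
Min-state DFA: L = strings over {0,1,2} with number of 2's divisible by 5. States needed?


Track (count of 2) mod 5: states 0..4, accept at 0
Minimal DFA: 5 states


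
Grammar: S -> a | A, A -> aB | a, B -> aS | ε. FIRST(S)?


Per alternative of S: FIRST(a) = {a}; FIRST(A) = {a}
FIRST(S) = {a}


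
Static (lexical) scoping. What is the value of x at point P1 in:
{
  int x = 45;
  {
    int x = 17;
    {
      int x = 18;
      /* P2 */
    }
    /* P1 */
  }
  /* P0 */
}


x declared in the same block as P1
x = 17


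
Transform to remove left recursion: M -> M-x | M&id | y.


Left-recursive alternatives: M-x, M&id; non-recursive: y
Introduce M': M -> yM', M' -> -xM' | &idM' | ε


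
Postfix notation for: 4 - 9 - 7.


Left to right (same or higher precedence on left)
Postfix: 4 9 - 7 -


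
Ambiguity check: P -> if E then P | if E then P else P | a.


dangling else: 'if E then if E then a else a' parses two ways
Ambiguous


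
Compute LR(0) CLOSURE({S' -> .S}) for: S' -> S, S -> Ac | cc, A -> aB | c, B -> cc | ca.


Start: S' -> .S
For each item with dot before a nonterminal B, add B -> .γ for every B-production
Closure: [S' -> .S, S -> .Ac, S -> .cc, A -> .aB, A -> .c]


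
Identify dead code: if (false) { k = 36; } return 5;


condition is constant false, so the whole block is unreachable
Dead: 'if (false) { k = 36; }'


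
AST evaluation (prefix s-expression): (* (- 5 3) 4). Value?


Evaluate inner: (- 5 3) = 2
Evaluate root: (* 2 4) = 8
Result: 8


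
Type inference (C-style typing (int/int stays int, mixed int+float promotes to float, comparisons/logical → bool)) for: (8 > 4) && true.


Operand types: bool && bool
Rule: logical operators take bool operands and yield bool
Result type: bool


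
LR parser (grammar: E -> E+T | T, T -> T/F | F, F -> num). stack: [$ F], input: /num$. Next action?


'F' (not preceded by T/) is the handle for T -> F
Action: reduce (T -> F)


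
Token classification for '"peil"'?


Pattern: double-quoted sequence
Type: STRING_LITERAL


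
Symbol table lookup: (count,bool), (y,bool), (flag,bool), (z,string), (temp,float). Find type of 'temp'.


Lookup 'temp' → type float


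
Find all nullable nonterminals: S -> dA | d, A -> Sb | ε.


A nonterminal is nullable iff some alternative derives ε (directly, or every symbol in it is nullable)
Nullable: {A}


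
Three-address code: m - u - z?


Break into single-operator statements:
t1 = m - u
t2 = t1 - z


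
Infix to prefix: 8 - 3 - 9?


left-to-right (same/higher precedence on left): tree is (- (- 8 3) 9)
Prefix: - - 8 3 9


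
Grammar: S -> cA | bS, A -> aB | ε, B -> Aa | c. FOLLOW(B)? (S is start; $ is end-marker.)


$ ∈ FOLLOW(S). For each A -> αBβ: add FIRST(β)\{ε} to FOLLOW(B); if β nullable, add FOLLOW(A).
FOLLOW(B) = {$, a}


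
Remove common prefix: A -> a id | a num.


Common prefix: 'a'
Factored: A -> a A', A' -> id | num


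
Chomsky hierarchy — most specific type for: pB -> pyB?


LHS has context (more than one symbol) and |LHS| ≤ |RHS|
Classification: Type 1 (Context-Sensitive)


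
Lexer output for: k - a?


Scan left to right, longest-match per lexeme
Tokens: ID(k), OP(-), ID(a)


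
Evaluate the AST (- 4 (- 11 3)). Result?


Evaluate inner: (- 11 3) = 8
Evaluate root: (- 4 8) = -4
Result: -4


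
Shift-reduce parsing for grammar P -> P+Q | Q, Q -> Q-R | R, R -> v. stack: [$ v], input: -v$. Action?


'v' on top is the handle for R -> v
Action: reduce (R -> v)


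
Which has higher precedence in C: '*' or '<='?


'*' is multiplicative (level 10); '<=' is relational (level 7)
Higher level binds tighter
'*' has higher precedence than '<='


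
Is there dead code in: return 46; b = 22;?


statement follows a return and is unreachable
Dead: 'b = 22'


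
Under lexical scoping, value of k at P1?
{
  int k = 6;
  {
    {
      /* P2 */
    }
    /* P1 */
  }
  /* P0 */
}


P1's block does not declare k; resolves to the enclosing declaration at depth 0
k = 6


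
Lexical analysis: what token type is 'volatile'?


Pattern: reserved word
Type: KEYWORD


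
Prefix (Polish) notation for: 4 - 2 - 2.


left-to-right (same/higher precedence on left): tree is (- (- 4 2) 2)
Prefix: - - 4 2 2


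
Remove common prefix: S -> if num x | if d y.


Common prefix: 'if'
Factored: S -> if S', S' -> num x | d y


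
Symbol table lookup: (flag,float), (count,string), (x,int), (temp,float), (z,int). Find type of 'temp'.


Lookup 'temp' → type float


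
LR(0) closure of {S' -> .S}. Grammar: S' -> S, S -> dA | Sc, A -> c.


Start: S' -> .S
For each item with dot before a nonterminal B, add B -> .γ for every B-production
Closure: [S' -> .S, S -> .dA, S -> .Sc]


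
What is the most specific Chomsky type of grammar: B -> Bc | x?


Left-linear: every RHS is a terminal or one nonterminal followed by a terminal
Classification: Type 3 (Regular)


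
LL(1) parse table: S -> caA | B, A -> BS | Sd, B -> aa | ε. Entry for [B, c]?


For [B, c]: ε is nullable and 'c' ∈ FOLLOW(B)
Entry: B -> ε


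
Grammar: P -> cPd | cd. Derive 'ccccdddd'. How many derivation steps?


Derivation: P => cPd => ccPdd => cccPddd => ccccdddd
Steps: 4


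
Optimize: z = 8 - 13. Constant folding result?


8 - 13 = -5 at compile time
Optimized: z = -5


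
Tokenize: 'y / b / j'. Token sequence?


Scan left to right, longest-match per lexeme
Tokens: ID(y), OP(/), ID(b), OP(/), ID(j)


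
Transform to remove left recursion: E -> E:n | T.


Left-recursive alternatives: E:n; non-recursive: T
Introduce E': E -> TE', E' -> :nE' | ε


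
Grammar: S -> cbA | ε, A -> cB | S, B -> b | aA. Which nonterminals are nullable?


A nonterminal is nullable iff some alternative derives ε (directly, or every symbol in it is nullable)
Nullable: {A, S}


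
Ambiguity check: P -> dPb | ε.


balanced d^n…b^n: each string has a unique parse
Unambiguous


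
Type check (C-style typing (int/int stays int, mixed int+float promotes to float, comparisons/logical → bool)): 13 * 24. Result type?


Operand types: int * int
Rule: mixed int/float promotes to float; int/int stays int
Result type: int


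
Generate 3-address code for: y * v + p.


Break into single-operator statements:
t1 = y * v
t2 = t1 + p


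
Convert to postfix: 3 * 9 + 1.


Left to right (same or higher precedence on left)
Postfix: 3 9 * 1 +


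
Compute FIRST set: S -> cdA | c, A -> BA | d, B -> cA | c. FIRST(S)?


Per alternative of S: FIRST(cdA) = {c}; FIRST(c) = {c}
FIRST(S) = {c}


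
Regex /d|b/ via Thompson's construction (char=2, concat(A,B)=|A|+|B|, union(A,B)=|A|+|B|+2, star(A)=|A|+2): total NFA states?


Syntax tree has 2 char leaf(s), 1 union(s), 0 star(s)
chars contribute 2×2 = 4; each union adds +2; each star adds +2
Total: 4 + 2 + 0 = 6 states


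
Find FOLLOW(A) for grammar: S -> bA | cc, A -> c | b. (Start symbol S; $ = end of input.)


$ ∈ FOLLOW(S). For each A -> αBβ: add FIRST(β)\{ε} to FOLLOW(B); if β nullable, add FOLLOW(A).
FOLLOW(A) = {$}


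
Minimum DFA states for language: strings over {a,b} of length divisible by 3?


Track length mod 3: states 0..2, accept at 0
Minimal DFA: 3 states


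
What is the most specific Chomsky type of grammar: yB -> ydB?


LHS has context (more than one symbol) and |LHS| ≤ |RHS|
Classification: Type 1 (Context-Sensitive)


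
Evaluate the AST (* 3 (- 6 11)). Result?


Evaluate inner: (- 6 11) = -5
Evaluate root: (* 3 -5) = -15
Result: -15


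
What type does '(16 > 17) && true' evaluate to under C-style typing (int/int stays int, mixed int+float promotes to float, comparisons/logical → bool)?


Operand types: bool && bool
Rule: logical operators take bool operands and yield bool
Result type: bool


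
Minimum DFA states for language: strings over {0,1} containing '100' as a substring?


KMP-style automaton: 3 progress states + 1 absorbing accept = 4
Minimal DFA: 4 states


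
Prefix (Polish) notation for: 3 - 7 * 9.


'*' binds tighter: tree is (- 3 (* 7 9))
Prefix: - 3 * 7 9


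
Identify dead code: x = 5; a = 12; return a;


x is assigned but never read
Dead: 'x = 5'


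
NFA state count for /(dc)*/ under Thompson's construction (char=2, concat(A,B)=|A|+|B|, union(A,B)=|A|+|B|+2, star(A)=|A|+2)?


Syntax tree has 2 char leaf(s), 0 union(s), 1 star(s)
chars contribute 2×2 = 4; each union adds +2; each star adds +2
Total: 4 + 0 + 2 = 6 states


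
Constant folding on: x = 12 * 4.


12 * 4 = 48 at compile time
Optimized: x = 48


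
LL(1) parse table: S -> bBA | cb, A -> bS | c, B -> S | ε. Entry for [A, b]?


For [A, b]: 'b' ∈ FIRST(bS)
Entry: A -> bS


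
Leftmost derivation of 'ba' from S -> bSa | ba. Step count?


Derivation: S => ba
Steps: 1


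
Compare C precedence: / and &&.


'/' is multiplicative (level 10); '&&' is logical AND (level 2)
Higher level binds tighter
'/' has higher precedence than '&&'


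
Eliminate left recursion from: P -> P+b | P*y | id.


Left-recursive alternatives: P+b, P*y; non-recursive: id
Introduce P': P -> idP', P' -> +bP' | *yP' | ε


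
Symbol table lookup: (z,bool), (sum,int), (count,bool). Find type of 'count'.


Lookup 'count' → type bool


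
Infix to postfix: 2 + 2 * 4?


* has higher precedence, evaluate 2*4 first
Postfix: 2 2 4 * +


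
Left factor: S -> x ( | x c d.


Common prefix: 'x'
Factored: S -> x S', S' -> ( | c d


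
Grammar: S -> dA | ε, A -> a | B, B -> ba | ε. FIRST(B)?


Per alternative of B: FIRST(ba) = {b}; FIRST(ε) = {ε}
FIRST(B) = {b, ε}


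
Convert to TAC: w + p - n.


Break into single-operator statements:
t1 = w + p
t2 = t1 - n


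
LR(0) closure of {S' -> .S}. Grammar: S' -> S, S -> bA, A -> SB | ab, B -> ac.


Start: S' -> .S
For each item with dot before a nonterminal B, add B -> .γ for every B-production
Closure: [S' -> .S, S -> .bA]


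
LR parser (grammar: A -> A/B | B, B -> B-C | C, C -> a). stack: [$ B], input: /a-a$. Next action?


lookahead ∉ {-} so B won't extend; reduce A -> B
Action: reduce (A -> B)


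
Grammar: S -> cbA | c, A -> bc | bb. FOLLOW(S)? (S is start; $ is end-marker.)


$ ∈ FOLLOW(S). For each A -> αBβ: add FIRST(β)\{ε} to FOLLOW(B); if β nullable, add FOLLOW(A).
FOLLOW(S) = {$}


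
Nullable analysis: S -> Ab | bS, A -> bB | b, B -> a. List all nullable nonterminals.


A nonterminal is nullable iff some alternative derives ε (directly, or every symbol in it is nullable)
Nullable: {}


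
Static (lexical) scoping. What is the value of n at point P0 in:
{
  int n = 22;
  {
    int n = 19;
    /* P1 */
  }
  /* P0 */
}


n declared in the same block as P0
n = 22


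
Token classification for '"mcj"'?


Pattern: double-quoted sequence
Type: STRING_LITERAL


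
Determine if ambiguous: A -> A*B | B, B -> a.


precedence layered via separate nonterminal B: deterministic
Unambiguous


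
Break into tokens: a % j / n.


Scan left to right, longest-match per lexeme
Tokens: ID(a), OP(%), ID(j), OP(/), ID(n)


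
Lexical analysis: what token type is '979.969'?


Pattern: digits with a decimal point
Type: FLOAT_LITERAL


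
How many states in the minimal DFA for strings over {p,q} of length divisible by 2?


Track length mod 2: states 0..1, accept at 0
Minimal DFA: 2 states


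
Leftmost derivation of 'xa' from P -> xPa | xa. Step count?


Derivation: P => xa
Steps: 1


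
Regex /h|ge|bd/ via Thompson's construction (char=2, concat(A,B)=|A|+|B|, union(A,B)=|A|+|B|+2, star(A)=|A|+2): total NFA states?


Syntax tree has 5 char leaf(s), 2 union(s), 0 star(s)
chars contribute 5×2 = 10; each union adds +2; each star adds +2
Total: 10 + 4 + 0 = 14 states


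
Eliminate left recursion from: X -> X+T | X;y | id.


Left-recursive alternatives: X+T, X;y; non-recursive: id
Introduce X': X -> idX', X' -> +TX' | ;yX' | ε


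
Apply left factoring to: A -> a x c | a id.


Common prefix: 'a'
Factored: A -> a A', A' -> x c | id


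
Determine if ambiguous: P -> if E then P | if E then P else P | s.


dangling else: 'if E then if E then s else s' parses two ways
Ambiguous


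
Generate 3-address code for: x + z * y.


Break into single-operator statements:
t1 = z * y
t2 = x + t1


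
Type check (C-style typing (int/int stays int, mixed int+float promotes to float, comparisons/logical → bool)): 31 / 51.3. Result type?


Operand types: int / float
Rule: mixed int/float promotes to float; int/int stays int
Result type: float


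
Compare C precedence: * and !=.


'*' is multiplicative (level 10); '!=' is equality (level 6)
Higher level binds tighter
'*' has higher precedence than '!='


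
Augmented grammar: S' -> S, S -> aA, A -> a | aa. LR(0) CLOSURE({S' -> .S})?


Start: S' -> .S
For each item with dot before a nonterminal B, add B -> .γ for every B-production
Closure: [S' -> .S, S -> .aA]


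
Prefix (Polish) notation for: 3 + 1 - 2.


left-to-right (same/higher precedence on left): tree is (- (+ 3 1) 2)
Prefix: - + 3 1 2


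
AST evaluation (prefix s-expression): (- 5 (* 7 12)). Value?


Evaluate inner: (* 7 12) = 84
Evaluate root: (- 5 84) = -79
Result: -79


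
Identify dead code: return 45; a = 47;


statement follows a return and is unreachable
Dead: 'a = 47'


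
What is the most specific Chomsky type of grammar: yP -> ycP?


LHS has context (more than one symbol) and |LHS| ≤ |RHS|
Classification: Type 1 (Context-Sensitive)


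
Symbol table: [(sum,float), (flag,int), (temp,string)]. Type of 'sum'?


Lookup 'sum' → type float


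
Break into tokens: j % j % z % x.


Scan left to right, longest-match per lexeme
Tokens: ID(j), OP(%), ID(j), OP(%), ID(z), OP(%), ID(x)


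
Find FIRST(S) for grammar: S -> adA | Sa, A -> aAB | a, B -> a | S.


Per alternative of S: FIRST(adA) = {a}; FIRST(Sa) = {a}
FIRST(S) = {a}


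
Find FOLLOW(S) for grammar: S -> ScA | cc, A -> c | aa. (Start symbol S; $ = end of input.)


$ ∈ FOLLOW(S). For each A -> αBβ: add FIRST(β)\{ε} to FOLLOW(B); if β nullable, add FOLLOW(A).
FOLLOW(S) = {$, c}


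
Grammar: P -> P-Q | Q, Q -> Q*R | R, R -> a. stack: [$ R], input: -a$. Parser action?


'R' (not preceded by Q*) is the handle for Q -> R
Action: reduce (Q -> R)


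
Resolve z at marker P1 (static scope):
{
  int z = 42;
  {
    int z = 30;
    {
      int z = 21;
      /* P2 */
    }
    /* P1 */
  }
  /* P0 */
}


z declared in the same block as P1
z = 30


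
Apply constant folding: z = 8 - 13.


8 - 13 = -5 at compile time
Optimized: z = -5


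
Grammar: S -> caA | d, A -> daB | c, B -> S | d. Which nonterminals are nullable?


A nonterminal is nullable iff some alternative derives ε (directly, or every symbol in it is nullable)
Nullable: {}


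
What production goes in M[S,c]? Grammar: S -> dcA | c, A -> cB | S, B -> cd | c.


For [S, c]: 'c' ∈ FIRST(c)
Entry: S -> c


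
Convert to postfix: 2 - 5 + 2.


Left to right (same or higher precedence on left)
Postfix: 2 5 - 2 +


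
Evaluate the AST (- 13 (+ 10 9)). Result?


Evaluate inner: (+ 10 9) = 19
Evaluate root: (- 13 19) = -6
Result: -6


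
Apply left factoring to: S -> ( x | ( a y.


Common prefix: '('
Factored: S -> ( S', S' -> x | a y


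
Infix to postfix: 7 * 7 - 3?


Left to right (same or higher precedence on left)
Postfix: 7 7 * 3 -


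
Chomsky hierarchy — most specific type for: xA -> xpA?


LHS has context (more than one symbol) and |LHS| ≤ |RHS|
Classification: Type 1 (Context-Sensitive)


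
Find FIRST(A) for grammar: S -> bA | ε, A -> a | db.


Per alternative of A: FIRST(a) = {a}; FIRST(db) = {d}
FIRST(A) = {a, d}


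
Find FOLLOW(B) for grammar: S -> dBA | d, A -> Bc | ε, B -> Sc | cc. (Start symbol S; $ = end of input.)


$ ∈ FOLLOW(S). For each A -> αBβ: add FIRST(β)\{ε} to FOLLOW(B); if β nullable, add FOLLOW(A).
FOLLOW(B) = {$, c, d}


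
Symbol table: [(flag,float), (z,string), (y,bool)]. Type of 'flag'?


Lookup 'flag' → type float


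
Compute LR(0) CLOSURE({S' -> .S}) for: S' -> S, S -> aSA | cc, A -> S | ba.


Start: S' -> .S
For each item with dot before a nonterminal B, add B -> .γ for every B-production
Closure: [S' -> .S, S -> .aSA, S -> .cc]


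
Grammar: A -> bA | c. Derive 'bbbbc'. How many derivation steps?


Derivation: A => bA => bbA => bbbA => bbbbA => bbbbc
Steps: 5


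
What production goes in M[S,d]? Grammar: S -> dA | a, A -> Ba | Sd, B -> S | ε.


For [S, d]: 'd' ∈ FIRST(dA)
Entry: S -> dA


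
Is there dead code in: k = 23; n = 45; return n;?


k is assigned but never read
Dead: 'k = 23'


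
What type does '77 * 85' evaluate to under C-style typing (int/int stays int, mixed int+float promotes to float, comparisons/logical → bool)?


Operand types: int * int
Rule: mixed int/float promotes to float; int/int stays int
Result type: int


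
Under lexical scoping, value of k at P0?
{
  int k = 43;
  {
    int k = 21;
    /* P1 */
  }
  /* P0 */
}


k declared in the same block as P0
k = 43


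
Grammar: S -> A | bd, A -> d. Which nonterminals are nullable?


A nonterminal is nullable iff some alternative derives ε (directly, or every symbol in it is nullable)
Nullable: {}


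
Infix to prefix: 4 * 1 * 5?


left-to-right (same/higher precedence on left): tree is (* (* 4 1) 5)
Prefix: * * 4 1 5


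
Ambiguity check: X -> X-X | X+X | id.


'id-id+id' has two parse trees (no precedence encoded between - and +)
Ambiguous


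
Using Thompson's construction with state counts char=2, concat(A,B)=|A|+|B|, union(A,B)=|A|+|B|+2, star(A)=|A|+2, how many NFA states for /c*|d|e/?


Syntax tree has 3 char leaf(s), 2 union(s), 1 star(s)
chars contribute 3×2 = 6; each union adds +2; each star adds +2
Total: 6 + 4 + 2 = 12 states


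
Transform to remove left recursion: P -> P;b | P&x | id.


Left-recursive alternatives: P;b, P&x; non-recursive: id
Introduce P': P -> idP', P' -> ;bP' | &xP' | ε


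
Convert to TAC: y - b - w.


Break into single-operator statements:
t1 = y - b
t2 = t1 - w
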